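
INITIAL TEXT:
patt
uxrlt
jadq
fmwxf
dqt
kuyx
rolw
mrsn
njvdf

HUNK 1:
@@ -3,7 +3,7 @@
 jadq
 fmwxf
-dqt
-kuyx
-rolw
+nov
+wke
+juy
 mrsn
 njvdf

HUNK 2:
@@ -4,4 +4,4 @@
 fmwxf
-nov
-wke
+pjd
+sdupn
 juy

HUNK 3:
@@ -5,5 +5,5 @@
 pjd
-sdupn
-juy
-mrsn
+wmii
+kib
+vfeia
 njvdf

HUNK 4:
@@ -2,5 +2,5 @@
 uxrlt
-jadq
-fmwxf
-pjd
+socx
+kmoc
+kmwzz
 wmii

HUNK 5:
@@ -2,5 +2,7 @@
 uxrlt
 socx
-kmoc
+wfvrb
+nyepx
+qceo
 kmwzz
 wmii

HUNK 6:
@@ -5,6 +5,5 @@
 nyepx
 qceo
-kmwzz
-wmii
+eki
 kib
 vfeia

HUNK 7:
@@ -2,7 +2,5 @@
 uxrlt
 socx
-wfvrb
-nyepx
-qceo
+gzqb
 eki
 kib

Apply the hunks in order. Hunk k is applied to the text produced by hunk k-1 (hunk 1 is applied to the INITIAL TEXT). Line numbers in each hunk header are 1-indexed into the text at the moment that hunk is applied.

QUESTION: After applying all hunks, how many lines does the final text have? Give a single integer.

Hunk 1: at line 3 remove [dqt,kuyx,rolw] add [nov,wke,juy] -> 9 lines: patt uxrlt jadq fmwxf nov wke juy mrsn njvdf
Hunk 2: at line 4 remove [nov,wke] add [pjd,sdupn] -> 9 lines: patt uxrlt jadq fmwxf pjd sdupn juy mrsn njvdf
Hunk 3: at line 5 remove [sdupn,juy,mrsn] add [wmii,kib,vfeia] -> 9 lines: patt uxrlt jadq fmwxf pjd wmii kib vfeia njvdf
Hunk 4: at line 2 remove [jadq,fmwxf,pjd] add [socx,kmoc,kmwzz] -> 9 lines: patt uxrlt socx kmoc kmwzz wmii kib vfeia njvdf
Hunk 5: at line 2 remove [kmoc] add [wfvrb,nyepx,qceo] -> 11 lines: patt uxrlt socx wfvrb nyepx qceo kmwzz wmii kib vfeia njvdf
Hunk 6: at line 5 remove [kmwzz,wmii] add [eki] -> 10 lines: patt uxrlt socx wfvrb nyepx qceo eki kib vfeia njvdf
Hunk 7: at line 2 remove [wfvrb,nyepx,qceo] add [gzqb] -> 8 lines: patt uxrlt socx gzqb eki kib vfeia njvdf
Final line count: 8

Answer: 8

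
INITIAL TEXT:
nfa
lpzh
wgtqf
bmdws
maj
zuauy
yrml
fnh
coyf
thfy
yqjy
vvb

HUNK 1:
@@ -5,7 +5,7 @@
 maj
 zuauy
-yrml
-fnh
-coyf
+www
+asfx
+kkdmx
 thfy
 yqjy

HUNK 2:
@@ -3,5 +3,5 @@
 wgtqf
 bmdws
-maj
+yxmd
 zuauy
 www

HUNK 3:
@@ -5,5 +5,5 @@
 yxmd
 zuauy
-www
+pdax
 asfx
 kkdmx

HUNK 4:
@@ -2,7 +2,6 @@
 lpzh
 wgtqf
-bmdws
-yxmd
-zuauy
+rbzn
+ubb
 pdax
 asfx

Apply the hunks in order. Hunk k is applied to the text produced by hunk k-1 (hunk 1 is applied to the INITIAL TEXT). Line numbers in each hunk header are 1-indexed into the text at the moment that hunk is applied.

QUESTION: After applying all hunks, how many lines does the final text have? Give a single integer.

Hunk 1: at line 5 remove [yrml,fnh,coyf] add [www,asfx,kkdmx] -> 12 lines: nfa lpzh wgtqf bmdws maj zuauy www asfx kkdmx thfy yqjy vvb
Hunk 2: at line 3 remove [maj] add [yxmd] -> 12 lines: nfa lpzh wgtqf bmdws yxmd zuauy www asfx kkdmx thfy yqjy vvb
Hunk 3: at line 5 remove [www] add [pdax] -> 12 lines: nfa lpzh wgtqf bmdws yxmd zuauy pdax asfx kkdmx thfy yqjy vvb
Hunk 4: at line 2 remove [bmdws,yxmd,zuauy] add [rbzn,ubb] -> 11 lines: nfa lpzh wgtqf rbzn ubb pdax asfx kkdmx thfy yqjy vvb
Final line count: 11

Answer: 11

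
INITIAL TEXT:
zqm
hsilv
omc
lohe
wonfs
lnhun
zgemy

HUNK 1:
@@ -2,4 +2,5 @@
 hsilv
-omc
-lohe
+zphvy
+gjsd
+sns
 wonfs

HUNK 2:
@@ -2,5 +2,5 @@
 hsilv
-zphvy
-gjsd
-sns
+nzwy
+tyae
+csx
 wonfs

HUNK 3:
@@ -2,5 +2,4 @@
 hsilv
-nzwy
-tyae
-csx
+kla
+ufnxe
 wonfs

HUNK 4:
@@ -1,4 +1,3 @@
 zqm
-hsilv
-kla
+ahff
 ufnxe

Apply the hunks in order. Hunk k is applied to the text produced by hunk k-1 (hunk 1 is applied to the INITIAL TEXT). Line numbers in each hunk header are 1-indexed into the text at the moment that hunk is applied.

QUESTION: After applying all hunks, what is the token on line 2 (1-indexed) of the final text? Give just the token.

Answer: ahff

Derivation:
Hunk 1: at line 2 remove [omc,lohe] add [zphvy,gjsd,sns] -> 8 lines: zqm hsilv zphvy gjsd sns wonfs lnhun zgemy
Hunk 2: at line 2 remove [zphvy,gjsd,sns] add [nzwy,tyae,csx] -> 8 lines: zqm hsilv nzwy tyae csx wonfs lnhun zgemy
Hunk 3: at line 2 remove [nzwy,tyae,csx] add [kla,ufnxe] -> 7 lines: zqm hsilv kla ufnxe wonfs lnhun zgemy
Hunk 4: at line 1 remove [hsilv,kla] add [ahff] -> 6 lines: zqm ahff ufnxe wonfs lnhun zgemy
Final line 2: ahff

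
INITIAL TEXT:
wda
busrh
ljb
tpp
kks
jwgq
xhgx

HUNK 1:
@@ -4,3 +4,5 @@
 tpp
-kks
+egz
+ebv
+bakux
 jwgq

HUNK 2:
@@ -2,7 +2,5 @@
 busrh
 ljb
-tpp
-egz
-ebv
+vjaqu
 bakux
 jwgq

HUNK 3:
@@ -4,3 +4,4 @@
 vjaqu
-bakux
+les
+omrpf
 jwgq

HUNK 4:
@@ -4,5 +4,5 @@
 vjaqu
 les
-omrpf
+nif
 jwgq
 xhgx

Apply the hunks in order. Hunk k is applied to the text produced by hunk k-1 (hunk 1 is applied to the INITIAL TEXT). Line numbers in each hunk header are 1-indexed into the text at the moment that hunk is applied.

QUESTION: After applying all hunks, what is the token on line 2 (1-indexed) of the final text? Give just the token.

Hunk 1: at line 4 remove [kks] add [egz,ebv,bakux] -> 9 lines: wda busrh ljb tpp egz ebv bakux jwgq xhgx
Hunk 2: at line 2 remove [tpp,egz,ebv] add [vjaqu] -> 7 lines: wda busrh ljb vjaqu bakux jwgq xhgx
Hunk 3: at line 4 remove [bakux] add [les,omrpf] -> 8 lines: wda busrh ljb vjaqu les omrpf jwgq xhgx
Hunk 4: at line 4 remove [omrpf] add [nif] -> 8 lines: wda busrh ljb vjaqu les nif jwgq xhgx
Final line 2: busrh

Answer: busrh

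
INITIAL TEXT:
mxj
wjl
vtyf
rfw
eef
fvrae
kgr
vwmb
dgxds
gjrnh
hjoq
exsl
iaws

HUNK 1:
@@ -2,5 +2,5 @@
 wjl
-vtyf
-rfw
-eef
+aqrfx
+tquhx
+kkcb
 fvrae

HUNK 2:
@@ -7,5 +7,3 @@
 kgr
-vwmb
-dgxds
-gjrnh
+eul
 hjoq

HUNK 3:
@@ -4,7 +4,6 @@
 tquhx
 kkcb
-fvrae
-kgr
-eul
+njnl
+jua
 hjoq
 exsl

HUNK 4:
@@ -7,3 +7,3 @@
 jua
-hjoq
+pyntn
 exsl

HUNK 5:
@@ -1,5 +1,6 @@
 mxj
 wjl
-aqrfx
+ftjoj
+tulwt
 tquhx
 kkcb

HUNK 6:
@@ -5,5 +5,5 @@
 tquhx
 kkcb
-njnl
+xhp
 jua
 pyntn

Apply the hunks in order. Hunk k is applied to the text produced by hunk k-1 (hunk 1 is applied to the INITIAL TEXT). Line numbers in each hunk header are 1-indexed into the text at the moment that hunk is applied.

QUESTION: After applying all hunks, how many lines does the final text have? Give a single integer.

Answer: 11

Derivation:
Hunk 1: at line 2 remove [vtyf,rfw,eef] add [aqrfx,tquhx,kkcb] -> 13 lines: mxj wjl aqrfx tquhx kkcb fvrae kgr vwmb dgxds gjrnh hjoq exsl iaws
Hunk 2: at line 7 remove [vwmb,dgxds,gjrnh] add [eul] -> 11 lines: mxj wjl aqrfx tquhx kkcb fvrae kgr eul hjoq exsl iaws
Hunk 3: at line 4 remove [fvrae,kgr,eul] add [njnl,jua] -> 10 lines: mxj wjl aqrfx tquhx kkcb njnl jua hjoq exsl iaws
Hunk 4: at line 7 remove [hjoq] add [pyntn] -> 10 lines: mxj wjl aqrfx tquhx kkcb njnl jua pyntn exsl iaws
Hunk 5: at line 1 remove [aqrfx] add [ftjoj,tulwt] -> 11 lines: mxj wjl ftjoj tulwt tquhx kkcb njnl jua pyntn exsl iaws
Hunk 6: at line 5 remove [njnl] add [xhp] -> 11 lines: mxj wjl ftjoj tulwt tquhx kkcb xhp jua pyntn exsl iaws
Final line count: 11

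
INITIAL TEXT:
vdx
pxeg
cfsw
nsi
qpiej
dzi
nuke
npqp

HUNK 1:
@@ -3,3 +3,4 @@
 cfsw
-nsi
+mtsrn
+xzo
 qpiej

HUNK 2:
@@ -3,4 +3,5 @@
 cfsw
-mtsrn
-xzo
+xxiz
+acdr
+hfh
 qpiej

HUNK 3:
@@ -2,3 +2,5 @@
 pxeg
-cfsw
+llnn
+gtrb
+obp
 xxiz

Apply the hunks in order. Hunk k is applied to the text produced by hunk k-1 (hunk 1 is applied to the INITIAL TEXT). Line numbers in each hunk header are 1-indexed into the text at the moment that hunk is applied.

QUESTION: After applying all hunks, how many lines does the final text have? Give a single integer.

Answer: 12

Derivation:
Hunk 1: at line 3 remove [nsi] add [mtsrn,xzo] -> 9 lines: vdx pxeg cfsw mtsrn xzo qpiej dzi nuke npqp
Hunk 2: at line 3 remove [mtsrn,xzo] add [xxiz,acdr,hfh] -> 10 lines: vdx pxeg cfsw xxiz acdr hfh qpiej dzi nuke npqp
Hunk 3: at line 2 remove [cfsw] add [llnn,gtrb,obp] -> 12 lines: vdx pxeg llnn gtrb obp xxiz acdr hfh qpiej dzi nuke npqp
Final line count: 12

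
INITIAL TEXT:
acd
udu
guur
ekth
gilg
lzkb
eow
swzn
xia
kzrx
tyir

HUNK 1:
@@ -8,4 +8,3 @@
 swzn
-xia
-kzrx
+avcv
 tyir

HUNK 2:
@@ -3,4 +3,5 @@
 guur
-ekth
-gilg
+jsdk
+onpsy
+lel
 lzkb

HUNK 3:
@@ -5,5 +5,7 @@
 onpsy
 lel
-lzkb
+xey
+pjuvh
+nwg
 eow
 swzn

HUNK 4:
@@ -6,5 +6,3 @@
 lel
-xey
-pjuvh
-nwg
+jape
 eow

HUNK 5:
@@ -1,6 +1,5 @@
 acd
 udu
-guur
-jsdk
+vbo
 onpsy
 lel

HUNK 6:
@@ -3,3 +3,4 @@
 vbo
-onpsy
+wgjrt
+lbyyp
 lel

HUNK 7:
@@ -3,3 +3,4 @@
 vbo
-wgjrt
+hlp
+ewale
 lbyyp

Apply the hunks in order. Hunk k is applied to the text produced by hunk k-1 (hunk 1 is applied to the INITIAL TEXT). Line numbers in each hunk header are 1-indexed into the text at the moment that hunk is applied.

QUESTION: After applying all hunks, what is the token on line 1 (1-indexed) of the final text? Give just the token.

Answer: acd

Derivation:
Hunk 1: at line 8 remove [xia,kzrx] add [avcv] -> 10 lines: acd udu guur ekth gilg lzkb eow swzn avcv tyir
Hunk 2: at line 3 remove [ekth,gilg] add [jsdk,onpsy,lel] -> 11 lines: acd udu guur jsdk onpsy lel lzkb eow swzn avcv tyir
Hunk 3: at line 5 remove [lzkb] add [xey,pjuvh,nwg] -> 13 lines: acd udu guur jsdk onpsy lel xey pjuvh nwg eow swzn avcv tyir
Hunk 4: at line 6 remove [xey,pjuvh,nwg] add [jape] -> 11 lines: acd udu guur jsdk onpsy lel jape eow swzn avcv tyir
Hunk 5: at line 1 remove [guur,jsdk] add [vbo] -> 10 lines: acd udu vbo onpsy lel jape eow swzn avcv tyir
Hunk 6: at line 3 remove [onpsy] add [wgjrt,lbyyp] -> 11 lines: acd udu vbo wgjrt lbyyp lel jape eow swzn avcv tyir
Hunk 7: at line 3 remove [wgjrt] add [hlp,ewale] -> 12 lines: acd udu vbo hlp ewale lbyyp lel jape eow swzn avcv tyir
Final line 1: acd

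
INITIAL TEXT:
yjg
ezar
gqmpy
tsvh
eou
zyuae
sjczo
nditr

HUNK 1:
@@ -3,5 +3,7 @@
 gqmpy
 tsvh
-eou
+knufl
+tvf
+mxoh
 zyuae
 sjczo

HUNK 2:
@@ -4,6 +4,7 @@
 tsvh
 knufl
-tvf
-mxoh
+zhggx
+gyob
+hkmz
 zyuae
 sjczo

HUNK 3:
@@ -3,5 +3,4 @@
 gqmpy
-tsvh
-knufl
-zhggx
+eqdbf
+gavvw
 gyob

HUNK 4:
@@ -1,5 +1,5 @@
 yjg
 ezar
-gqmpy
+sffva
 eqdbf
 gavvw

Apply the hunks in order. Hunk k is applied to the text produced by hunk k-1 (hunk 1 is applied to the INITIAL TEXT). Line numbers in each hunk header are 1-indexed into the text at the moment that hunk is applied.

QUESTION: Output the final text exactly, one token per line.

Hunk 1: at line 3 remove [eou] add [knufl,tvf,mxoh] -> 10 lines: yjg ezar gqmpy tsvh knufl tvf mxoh zyuae sjczo nditr
Hunk 2: at line 4 remove [tvf,mxoh] add [zhggx,gyob,hkmz] -> 11 lines: yjg ezar gqmpy tsvh knufl zhggx gyob hkmz zyuae sjczo nditr
Hunk 3: at line 3 remove [tsvh,knufl,zhggx] add [eqdbf,gavvw] -> 10 lines: yjg ezar gqmpy eqdbf gavvw gyob hkmz zyuae sjczo nditr
Hunk 4: at line 1 remove [gqmpy] add [sffva] -> 10 lines: yjg ezar sffva eqdbf gavvw gyob hkmz zyuae sjczo nditr

Answer: yjg
ezar
sffva
eqdbf
gavvw
gyob
hkmz
zyuae
sjczo
nditr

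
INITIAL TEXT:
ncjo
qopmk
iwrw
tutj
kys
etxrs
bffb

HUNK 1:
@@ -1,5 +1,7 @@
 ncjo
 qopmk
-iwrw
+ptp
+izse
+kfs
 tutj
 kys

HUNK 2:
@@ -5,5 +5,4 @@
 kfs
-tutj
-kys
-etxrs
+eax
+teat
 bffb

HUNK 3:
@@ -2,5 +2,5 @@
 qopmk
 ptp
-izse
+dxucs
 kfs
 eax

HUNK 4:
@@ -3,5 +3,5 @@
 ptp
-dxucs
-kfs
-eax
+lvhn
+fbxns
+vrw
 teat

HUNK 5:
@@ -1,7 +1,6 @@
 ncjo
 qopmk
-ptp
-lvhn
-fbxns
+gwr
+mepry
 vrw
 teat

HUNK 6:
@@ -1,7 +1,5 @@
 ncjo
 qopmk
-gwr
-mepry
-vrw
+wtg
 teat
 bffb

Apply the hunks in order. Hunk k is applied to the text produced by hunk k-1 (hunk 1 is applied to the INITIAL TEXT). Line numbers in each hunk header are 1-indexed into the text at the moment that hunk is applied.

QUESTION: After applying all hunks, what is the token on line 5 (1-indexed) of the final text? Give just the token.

Answer: bffb

Derivation:
Hunk 1: at line 1 remove [iwrw] add [ptp,izse,kfs] -> 9 lines: ncjo qopmk ptp izse kfs tutj kys etxrs bffb
Hunk 2: at line 5 remove [tutj,kys,etxrs] add [eax,teat] -> 8 lines: ncjo qopmk ptp izse kfs eax teat bffb
Hunk 3: at line 2 remove [izse] add [dxucs] -> 8 lines: ncjo qopmk ptp dxucs kfs eax teat bffb
Hunk 4: at line 3 remove [dxucs,kfs,eax] add [lvhn,fbxns,vrw] -> 8 lines: ncjo qopmk ptp lvhn fbxns vrw teat bffb
Hunk 5: at line 1 remove [ptp,lvhn,fbxns] add [gwr,mepry] -> 7 lines: ncjo qopmk gwr mepry vrw teat bffb
Hunk 6: at line 1 remove [gwr,mepry,vrw] add [wtg] -> 5 lines: ncjo qopmk wtg teat bffb
Final line 5: bffb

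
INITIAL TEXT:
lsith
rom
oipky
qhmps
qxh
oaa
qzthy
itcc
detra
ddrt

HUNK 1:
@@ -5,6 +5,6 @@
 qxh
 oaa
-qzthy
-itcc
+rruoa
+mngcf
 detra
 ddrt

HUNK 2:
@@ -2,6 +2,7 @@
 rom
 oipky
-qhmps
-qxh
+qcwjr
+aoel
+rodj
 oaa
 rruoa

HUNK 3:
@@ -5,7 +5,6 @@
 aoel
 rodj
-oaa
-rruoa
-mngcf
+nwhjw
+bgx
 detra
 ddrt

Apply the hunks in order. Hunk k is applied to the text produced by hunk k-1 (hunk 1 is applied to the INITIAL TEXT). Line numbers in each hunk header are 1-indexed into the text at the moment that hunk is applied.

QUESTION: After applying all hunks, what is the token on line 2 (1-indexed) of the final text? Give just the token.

Hunk 1: at line 5 remove [qzthy,itcc] add [rruoa,mngcf] -> 10 lines: lsith rom oipky qhmps qxh oaa rruoa mngcf detra ddrt
Hunk 2: at line 2 remove [qhmps,qxh] add [qcwjr,aoel,rodj] -> 11 lines: lsith rom oipky qcwjr aoel rodj oaa rruoa mngcf detra ddrt
Hunk 3: at line 5 remove [oaa,rruoa,mngcf] add [nwhjw,bgx] -> 10 lines: lsith rom oipky qcwjr aoel rodj nwhjw bgx detra ddrt
Final line 2: rom

Answer: rom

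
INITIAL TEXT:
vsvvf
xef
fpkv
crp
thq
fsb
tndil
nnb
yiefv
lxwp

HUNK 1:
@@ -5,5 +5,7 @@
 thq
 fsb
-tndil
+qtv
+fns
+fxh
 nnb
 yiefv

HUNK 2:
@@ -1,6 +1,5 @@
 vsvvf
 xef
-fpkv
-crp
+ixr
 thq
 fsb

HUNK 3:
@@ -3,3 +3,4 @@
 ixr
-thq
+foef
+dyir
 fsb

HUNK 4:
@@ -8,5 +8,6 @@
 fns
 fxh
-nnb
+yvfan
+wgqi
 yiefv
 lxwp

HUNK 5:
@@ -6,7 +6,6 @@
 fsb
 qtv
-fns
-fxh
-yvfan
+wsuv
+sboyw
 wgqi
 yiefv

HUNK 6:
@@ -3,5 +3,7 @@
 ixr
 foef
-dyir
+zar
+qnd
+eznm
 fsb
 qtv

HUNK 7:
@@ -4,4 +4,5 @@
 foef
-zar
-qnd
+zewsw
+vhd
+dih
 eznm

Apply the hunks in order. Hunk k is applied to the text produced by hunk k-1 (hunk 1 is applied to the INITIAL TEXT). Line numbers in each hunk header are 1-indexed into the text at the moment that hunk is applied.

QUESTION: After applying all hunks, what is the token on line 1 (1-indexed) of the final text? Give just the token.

Hunk 1: at line 5 remove [tndil] add [qtv,fns,fxh] -> 12 lines: vsvvf xef fpkv crp thq fsb qtv fns fxh nnb yiefv lxwp
Hunk 2: at line 1 remove [fpkv,crp] add [ixr] -> 11 lines: vsvvf xef ixr thq fsb qtv fns fxh nnb yiefv lxwp
Hunk 3: at line 3 remove [thq] add [foef,dyir] -> 12 lines: vsvvf xef ixr foef dyir fsb qtv fns fxh nnb yiefv lxwp
Hunk 4: at line 8 remove [nnb] add [yvfan,wgqi] -> 13 lines: vsvvf xef ixr foef dyir fsb qtv fns fxh yvfan wgqi yiefv lxwp
Hunk 5: at line 6 remove [fns,fxh,yvfan] add [wsuv,sboyw] -> 12 lines: vsvvf xef ixr foef dyir fsb qtv wsuv sboyw wgqi yiefv lxwp
Hunk 6: at line 3 remove [dyir] add [zar,qnd,eznm] -> 14 lines: vsvvf xef ixr foef zar qnd eznm fsb qtv wsuv sboyw wgqi yiefv lxwp
Hunk 7: at line 4 remove [zar,qnd] add [zewsw,vhd,dih] -> 15 lines: vsvvf xef ixr foef zewsw vhd dih eznm fsb qtv wsuv sboyw wgqi yiefv lxwp
Final line 1: vsvvf

Answer: vsvvf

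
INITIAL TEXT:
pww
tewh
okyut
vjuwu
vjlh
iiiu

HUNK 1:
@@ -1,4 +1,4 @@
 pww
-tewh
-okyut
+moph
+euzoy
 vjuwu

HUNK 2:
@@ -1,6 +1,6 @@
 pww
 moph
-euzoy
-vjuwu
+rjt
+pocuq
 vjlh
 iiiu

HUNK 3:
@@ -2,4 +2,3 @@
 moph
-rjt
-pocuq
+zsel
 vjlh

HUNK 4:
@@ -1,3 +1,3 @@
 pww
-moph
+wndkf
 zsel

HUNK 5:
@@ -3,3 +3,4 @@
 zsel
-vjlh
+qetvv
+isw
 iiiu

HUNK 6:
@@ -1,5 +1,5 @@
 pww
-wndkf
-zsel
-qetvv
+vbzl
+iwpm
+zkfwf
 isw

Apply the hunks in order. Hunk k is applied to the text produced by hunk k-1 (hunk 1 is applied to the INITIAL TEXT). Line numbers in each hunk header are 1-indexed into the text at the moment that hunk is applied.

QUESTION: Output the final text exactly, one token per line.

Hunk 1: at line 1 remove [tewh,okyut] add [moph,euzoy] -> 6 lines: pww moph euzoy vjuwu vjlh iiiu
Hunk 2: at line 1 remove [euzoy,vjuwu] add [rjt,pocuq] -> 6 lines: pww moph rjt pocuq vjlh iiiu
Hunk 3: at line 2 remove [rjt,pocuq] add [zsel] -> 5 lines: pww moph zsel vjlh iiiu
Hunk 4: at line 1 remove [moph] add [wndkf] -> 5 lines: pww wndkf zsel vjlh iiiu
Hunk 5: at line 3 remove [vjlh] add [qetvv,isw] -> 6 lines: pww wndkf zsel qetvv isw iiiu
Hunk 6: at line 1 remove [wndkf,zsel,qetvv] add [vbzl,iwpm,zkfwf] -> 6 lines: pww vbzl iwpm zkfwf isw iiiu

Answer: pww
vbzl
iwpm
zkfwf
isw
iiiu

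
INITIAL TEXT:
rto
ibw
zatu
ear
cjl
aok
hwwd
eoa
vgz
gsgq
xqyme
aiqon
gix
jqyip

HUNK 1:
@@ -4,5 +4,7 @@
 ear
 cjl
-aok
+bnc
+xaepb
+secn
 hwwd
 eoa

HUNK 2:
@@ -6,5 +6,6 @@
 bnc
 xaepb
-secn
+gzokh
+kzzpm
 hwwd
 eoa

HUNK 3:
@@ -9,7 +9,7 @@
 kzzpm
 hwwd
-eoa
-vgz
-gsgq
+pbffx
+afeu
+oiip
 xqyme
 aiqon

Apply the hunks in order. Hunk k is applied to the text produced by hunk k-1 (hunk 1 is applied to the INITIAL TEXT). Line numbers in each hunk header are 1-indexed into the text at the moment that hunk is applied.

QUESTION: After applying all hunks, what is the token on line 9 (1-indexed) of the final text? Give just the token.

Answer: kzzpm

Derivation:
Hunk 1: at line 4 remove [aok] add [bnc,xaepb,secn] -> 16 lines: rto ibw zatu ear cjl bnc xaepb secn hwwd eoa vgz gsgq xqyme aiqon gix jqyip
Hunk 2: at line 6 remove [secn] add [gzokh,kzzpm] -> 17 lines: rto ibw zatu ear cjl bnc xaepb gzokh kzzpm hwwd eoa vgz gsgq xqyme aiqon gix jqyip
Hunk 3: at line 9 remove [eoa,vgz,gsgq] add [pbffx,afeu,oiip] -> 17 lines: rto ibw zatu ear cjl bnc xaepb gzokh kzzpm hwwd pbffx afeu oiip xqyme aiqon gix jqyip
Final line 9: kzzpm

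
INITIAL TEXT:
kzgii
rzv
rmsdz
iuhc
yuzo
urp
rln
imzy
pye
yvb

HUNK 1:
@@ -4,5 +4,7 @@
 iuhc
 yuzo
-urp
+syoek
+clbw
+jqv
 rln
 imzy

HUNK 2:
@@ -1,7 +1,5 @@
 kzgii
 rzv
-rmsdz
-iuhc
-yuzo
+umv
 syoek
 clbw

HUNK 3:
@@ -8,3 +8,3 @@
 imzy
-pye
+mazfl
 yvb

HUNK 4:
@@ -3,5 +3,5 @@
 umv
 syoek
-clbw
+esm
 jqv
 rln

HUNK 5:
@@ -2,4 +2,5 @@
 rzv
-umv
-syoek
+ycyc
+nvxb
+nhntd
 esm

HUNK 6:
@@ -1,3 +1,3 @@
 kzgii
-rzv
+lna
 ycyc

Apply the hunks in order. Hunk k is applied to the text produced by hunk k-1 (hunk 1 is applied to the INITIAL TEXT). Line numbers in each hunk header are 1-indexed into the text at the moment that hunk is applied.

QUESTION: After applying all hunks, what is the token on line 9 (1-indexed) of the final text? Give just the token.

Hunk 1: at line 4 remove [urp] add [syoek,clbw,jqv] -> 12 lines: kzgii rzv rmsdz iuhc yuzo syoek clbw jqv rln imzy pye yvb
Hunk 2: at line 1 remove [rmsdz,iuhc,yuzo] add [umv] -> 10 lines: kzgii rzv umv syoek clbw jqv rln imzy pye yvb
Hunk 3: at line 8 remove [pye] add [mazfl] -> 10 lines: kzgii rzv umv syoek clbw jqv rln imzy mazfl yvb
Hunk 4: at line 3 remove [clbw] add [esm] -> 10 lines: kzgii rzv umv syoek esm jqv rln imzy mazfl yvb
Hunk 5: at line 2 remove [umv,syoek] add [ycyc,nvxb,nhntd] -> 11 lines: kzgii rzv ycyc nvxb nhntd esm jqv rln imzy mazfl yvb
Hunk 6: at line 1 remove [rzv] add [lna] -> 11 lines: kzgii lna ycyc nvxb nhntd esm jqv rln imzy mazfl yvb
Final line 9: imzy

Answer: imzy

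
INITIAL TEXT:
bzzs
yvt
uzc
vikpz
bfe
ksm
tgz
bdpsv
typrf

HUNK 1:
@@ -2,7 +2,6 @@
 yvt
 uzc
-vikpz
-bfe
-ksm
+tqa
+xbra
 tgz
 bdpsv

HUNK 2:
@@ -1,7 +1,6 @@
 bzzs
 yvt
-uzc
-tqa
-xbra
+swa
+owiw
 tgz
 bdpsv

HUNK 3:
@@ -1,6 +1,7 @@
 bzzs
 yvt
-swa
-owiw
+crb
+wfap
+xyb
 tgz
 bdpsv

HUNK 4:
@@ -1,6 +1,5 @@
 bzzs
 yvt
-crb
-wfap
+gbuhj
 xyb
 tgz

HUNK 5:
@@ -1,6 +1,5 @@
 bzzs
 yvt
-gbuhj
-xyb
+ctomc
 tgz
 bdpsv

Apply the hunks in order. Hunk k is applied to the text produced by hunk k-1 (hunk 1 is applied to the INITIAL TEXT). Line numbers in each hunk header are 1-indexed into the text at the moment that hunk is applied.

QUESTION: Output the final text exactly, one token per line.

Hunk 1: at line 2 remove [vikpz,bfe,ksm] add [tqa,xbra] -> 8 lines: bzzs yvt uzc tqa xbra tgz bdpsv typrf
Hunk 2: at line 1 remove [uzc,tqa,xbra] add [swa,owiw] -> 7 lines: bzzs yvt swa owiw tgz bdpsv typrf
Hunk 3: at line 1 remove [swa,owiw] add [crb,wfap,xyb] -> 8 lines: bzzs yvt crb wfap xyb tgz bdpsv typrf
Hunk 4: at line 1 remove [crb,wfap] add [gbuhj] -> 7 lines: bzzs yvt gbuhj xyb tgz bdpsv typrf
Hunk 5: at line 1 remove [gbuhj,xyb] add [ctomc] -> 6 lines: bzzs yvt ctomc tgz bdpsv typrf

Answer: bzzs
yvt
ctomc
tgz
bdpsv
typrf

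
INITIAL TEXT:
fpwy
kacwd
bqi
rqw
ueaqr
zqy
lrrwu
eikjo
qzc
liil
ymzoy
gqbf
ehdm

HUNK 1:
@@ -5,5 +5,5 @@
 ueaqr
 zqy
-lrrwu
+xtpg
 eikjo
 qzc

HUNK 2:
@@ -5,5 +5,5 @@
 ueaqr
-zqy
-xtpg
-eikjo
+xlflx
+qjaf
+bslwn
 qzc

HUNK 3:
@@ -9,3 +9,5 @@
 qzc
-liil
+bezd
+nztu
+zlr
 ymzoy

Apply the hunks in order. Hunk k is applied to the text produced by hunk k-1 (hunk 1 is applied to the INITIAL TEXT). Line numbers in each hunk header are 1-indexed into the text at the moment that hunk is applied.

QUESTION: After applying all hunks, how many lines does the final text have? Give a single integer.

Hunk 1: at line 5 remove [lrrwu] add [xtpg] -> 13 lines: fpwy kacwd bqi rqw ueaqr zqy xtpg eikjo qzc liil ymzoy gqbf ehdm
Hunk 2: at line 5 remove [zqy,xtpg,eikjo] add [xlflx,qjaf,bslwn] -> 13 lines: fpwy kacwd bqi rqw ueaqr xlflx qjaf bslwn qzc liil ymzoy gqbf ehdm
Hunk 3: at line 9 remove [liil] add [bezd,nztu,zlr] -> 15 lines: fpwy kacwd bqi rqw ueaqr xlflx qjaf bslwn qzc bezd nztu zlr ymzoy gqbf ehdm
Final line count: 15

Answer: 15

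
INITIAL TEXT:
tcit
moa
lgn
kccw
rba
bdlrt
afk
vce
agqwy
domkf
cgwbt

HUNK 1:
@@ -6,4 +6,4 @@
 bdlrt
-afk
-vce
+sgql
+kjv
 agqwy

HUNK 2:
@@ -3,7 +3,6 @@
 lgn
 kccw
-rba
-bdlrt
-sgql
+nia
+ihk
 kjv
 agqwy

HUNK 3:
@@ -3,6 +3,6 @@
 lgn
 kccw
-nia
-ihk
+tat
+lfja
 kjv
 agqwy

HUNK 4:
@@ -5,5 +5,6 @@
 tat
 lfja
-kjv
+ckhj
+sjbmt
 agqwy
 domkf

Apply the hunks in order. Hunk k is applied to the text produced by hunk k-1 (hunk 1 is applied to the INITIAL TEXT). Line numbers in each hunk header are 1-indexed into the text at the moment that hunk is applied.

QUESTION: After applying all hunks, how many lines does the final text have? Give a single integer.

Answer: 11

Derivation:
Hunk 1: at line 6 remove [afk,vce] add [sgql,kjv] -> 11 lines: tcit moa lgn kccw rba bdlrt sgql kjv agqwy domkf cgwbt
Hunk 2: at line 3 remove [rba,bdlrt,sgql] add [nia,ihk] -> 10 lines: tcit moa lgn kccw nia ihk kjv agqwy domkf cgwbt
Hunk 3: at line 3 remove [nia,ihk] add [tat,lfja] -> 10 lines: tcit moa lgn kccw tat lfja kjv agqwy domkf cgwbt
Hunk 4: at line 5 remove [kjv] add [ckhj,sjbmt] -> 11 lines: tcit moa lgn kccw tat lfja ckhj sjbmt agqwy domkf cgwbt
Final line count: 11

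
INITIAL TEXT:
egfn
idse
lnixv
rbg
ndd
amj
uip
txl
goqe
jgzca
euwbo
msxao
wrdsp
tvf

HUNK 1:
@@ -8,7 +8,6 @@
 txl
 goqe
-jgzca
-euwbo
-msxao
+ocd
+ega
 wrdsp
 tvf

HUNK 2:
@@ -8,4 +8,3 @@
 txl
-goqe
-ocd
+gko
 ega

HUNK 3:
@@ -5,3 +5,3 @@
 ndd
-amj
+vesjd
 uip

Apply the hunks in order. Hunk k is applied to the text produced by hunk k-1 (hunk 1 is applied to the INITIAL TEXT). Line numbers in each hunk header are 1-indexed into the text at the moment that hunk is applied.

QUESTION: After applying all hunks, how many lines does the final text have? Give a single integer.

Answer: 12

Derivation:
Hunk 1: at line 8 remove [jgzca,euwbo,msxao] add [ocd,ega] -> 13 lines: egfn idse lnixv rbg ndd amj uip txl goqe ocd ega wrdsp tvf
Hunk 2: at line 8 remove [goqe,ocd] add [gko] -> 12 lines: egfn idse lnixv rbg ndd amj uip txl gko ega wrdsp tvf
Hunk 3: at line 5 remove [amj] add [vesjd] -> 12 lines: egfn idse lnixv rbg ndd vesjd uip txl gko ega wrdsp tvf
Final line count: 12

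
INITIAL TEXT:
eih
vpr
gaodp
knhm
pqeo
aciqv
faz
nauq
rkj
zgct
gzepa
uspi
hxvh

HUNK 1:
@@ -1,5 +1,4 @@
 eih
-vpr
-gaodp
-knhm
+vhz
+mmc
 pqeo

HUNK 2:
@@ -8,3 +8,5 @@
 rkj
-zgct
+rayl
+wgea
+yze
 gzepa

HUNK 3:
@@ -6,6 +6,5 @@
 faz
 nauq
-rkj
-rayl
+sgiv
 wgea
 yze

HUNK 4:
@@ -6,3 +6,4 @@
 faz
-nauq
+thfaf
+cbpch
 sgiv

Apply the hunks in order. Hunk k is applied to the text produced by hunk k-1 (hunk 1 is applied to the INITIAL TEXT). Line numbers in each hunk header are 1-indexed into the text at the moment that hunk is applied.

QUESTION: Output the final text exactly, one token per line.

Hunk 1: at line 1 remove [vpr,gaodp,knhm] add [vhz,mmc] -> 12 lines: eih vhz mmc pqeo aciqv faz nauq rkj zgct gzepa uspi hxvh
Hunk 2: at line 8 remove [zgct] add [rayl,wgea,yze] -> 14 lines: eih vhz mmc pqeo aciqv faz nauq rkj rayl wgea yze gzepa uspi hxvh
Hunk 3: at line 6 remove [rkj,rayl] add [sgiv] -> 13 lines: eih vhz mmc pqeo aciqv faz nauq sgiv wgea yze gzepa uspi hxvh
Hunk 4: at line 6 remove [nauq] add [thfaf,cbpch] -> 14 lines: eih vhz mmc pqeo aciqv faz thfaf cbpch sgiv wgea yze gzepa uspi hxvh

Answer: eih
vhz
mmc
pqeo
aciqv
faz
thfaf
cbpch
sgiv
wgea
yze
gzepa
uspi
hxvh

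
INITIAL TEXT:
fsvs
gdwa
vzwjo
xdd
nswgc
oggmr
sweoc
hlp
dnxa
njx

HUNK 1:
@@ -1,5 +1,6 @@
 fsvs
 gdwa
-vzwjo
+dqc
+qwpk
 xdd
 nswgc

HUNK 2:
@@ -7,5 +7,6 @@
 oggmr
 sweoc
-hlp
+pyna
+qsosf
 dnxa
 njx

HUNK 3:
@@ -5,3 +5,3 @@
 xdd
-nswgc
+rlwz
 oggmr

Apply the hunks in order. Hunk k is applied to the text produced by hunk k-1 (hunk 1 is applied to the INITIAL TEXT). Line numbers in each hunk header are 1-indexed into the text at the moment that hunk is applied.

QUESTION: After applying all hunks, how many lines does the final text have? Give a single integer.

Hunk 1: at line 1 remove [vzwjo] add [dqc,qwpk] -> 11 lines: fsvs gdwa dqc qwpk xdd nswgc oggmr sweoc hlp dnxa njx
Hunk 2: at line 7 remove [hlp] add [pyna,qsosf] -> 12 lines: fsvs gdwa dqc qwpk xdd nswgc oggmr sweoc pyna qsosf dnxa njx
Hunk 3: at line 5 remove [nswgc] add [rlwz] -> 12 lines: fsvs gdwa dqc qwpk xdd rlwz oggmr sweoc pyna qsosf dnxa njx
Final line count: 12

Answer: 12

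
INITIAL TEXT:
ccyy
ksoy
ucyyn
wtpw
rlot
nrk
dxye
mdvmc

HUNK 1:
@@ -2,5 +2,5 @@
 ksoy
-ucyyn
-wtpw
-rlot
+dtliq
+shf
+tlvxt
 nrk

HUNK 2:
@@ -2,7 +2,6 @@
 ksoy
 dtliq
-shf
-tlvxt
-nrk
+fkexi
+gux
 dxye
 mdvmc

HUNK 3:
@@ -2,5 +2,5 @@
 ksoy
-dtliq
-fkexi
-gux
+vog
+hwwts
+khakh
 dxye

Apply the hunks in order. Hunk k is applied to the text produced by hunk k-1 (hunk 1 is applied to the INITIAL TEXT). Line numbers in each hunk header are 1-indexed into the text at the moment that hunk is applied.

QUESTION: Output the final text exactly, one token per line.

Answer: ccyy
ksoy
vog
hwwts
khakh
dxye
mdvmc

Derivation:
Hunk 1: at line 2 remove [ucyyn,wtpw,rlot] add [dtliq,shf,tlvxt] -> 8 lines: ccyy ksoy dtliq shf tlvxt nrk dxye mdvmc
Hunk 2: at line 2 remove [shf,tlvxt,nrk] add [fkexi,gux] -> 7 lines: ccyy ksoy dtliq fkexi gux dxye mdvmc
Hunk 3: at line 2 remove [dtliq,fkexi,gux] add [vog,hwwts,khakh] -> 7 lines: ccyy ksoy vog hwwts khakh dxye mdvmc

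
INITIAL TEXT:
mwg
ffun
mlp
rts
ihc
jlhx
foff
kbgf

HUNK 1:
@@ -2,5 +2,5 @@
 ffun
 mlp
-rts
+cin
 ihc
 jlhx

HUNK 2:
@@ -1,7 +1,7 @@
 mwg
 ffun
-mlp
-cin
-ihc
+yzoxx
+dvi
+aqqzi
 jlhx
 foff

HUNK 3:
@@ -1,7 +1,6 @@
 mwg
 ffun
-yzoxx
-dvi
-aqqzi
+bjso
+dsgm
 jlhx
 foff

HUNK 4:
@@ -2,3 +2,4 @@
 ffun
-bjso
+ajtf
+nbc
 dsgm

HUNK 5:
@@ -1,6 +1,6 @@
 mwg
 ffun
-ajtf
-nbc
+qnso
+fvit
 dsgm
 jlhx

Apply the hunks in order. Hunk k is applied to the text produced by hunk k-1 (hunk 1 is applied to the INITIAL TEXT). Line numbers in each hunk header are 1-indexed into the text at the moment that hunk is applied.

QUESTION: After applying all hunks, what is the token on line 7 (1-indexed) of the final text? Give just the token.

Hunk 1: at line 2 remove [rts] add [cin] -> 8 lines: mwg ffun mlp cin ihc jlhx foff kbgf
Hunk 2: at line 1 remove [mlp,cin,ihc] add [yzoxx,dvi,aqqzi] -> 8 lines: mwg ffun yzoxx dvi aqqzi jlhx foff kbgf
Hunk 3: at line 1 remove [yzoxx,dvi,aqqzi] add [bjso,dsgm] -> 7 lines: mwg ffun bjso dsgm jlhx foff kbgf
Hunk 4: at line 2 remove [bjso] add [ajtf,nbc] -> 8 lines: mwg ffun ajtf nbc dsgm jlhx foff kbgf
Hunk 5: at line 1 remove [ajtf,nbc] add [qnso,fvit] -> 8 lines: mwg ffun qnso fvit dsgm jlhx foff kbgf
Final line 7: foff

Answer: foff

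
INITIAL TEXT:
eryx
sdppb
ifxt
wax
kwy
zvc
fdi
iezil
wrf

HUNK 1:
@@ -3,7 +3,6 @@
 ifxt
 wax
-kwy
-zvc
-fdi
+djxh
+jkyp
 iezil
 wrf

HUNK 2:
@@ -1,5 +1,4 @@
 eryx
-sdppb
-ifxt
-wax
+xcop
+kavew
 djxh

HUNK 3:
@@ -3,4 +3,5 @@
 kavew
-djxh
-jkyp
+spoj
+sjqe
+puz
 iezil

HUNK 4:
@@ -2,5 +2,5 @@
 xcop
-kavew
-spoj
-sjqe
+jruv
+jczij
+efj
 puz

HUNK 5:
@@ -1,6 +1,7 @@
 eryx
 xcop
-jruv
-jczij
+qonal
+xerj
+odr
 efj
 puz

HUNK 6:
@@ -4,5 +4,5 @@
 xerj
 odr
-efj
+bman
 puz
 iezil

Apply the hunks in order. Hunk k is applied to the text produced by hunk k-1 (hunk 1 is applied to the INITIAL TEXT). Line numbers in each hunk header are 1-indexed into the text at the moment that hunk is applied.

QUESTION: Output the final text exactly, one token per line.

Hunk 1: at line 3 remove [kwy,zvc,fdi] add [djxh,jkyp] -> 8 lines: eryx sdppb ifxt wax djxh jkyp iezil wrf
Hunk 2: at line 1 remove [sdppb,ifxt,wax] add [xcop,kavew] -> 7 lines: eryx xcop kavew djxh jkyp iezil wrf
Hunk 3: at line 3 remove [djxh,jkyp] add [spoj,sjqe,puz] -> 8 lines: eryx xcop kavew spoj sjqe puz iezil wrf
Hunk 4: at line 2 remove [kavew,spoj,sjqe] add [jruv,jczij,efj] -> 8 lines: eryx xcop jruv jczij efj puz iezil wrf
Hunk 5: at line 1 remove [jruv,jczij] add [qonal,xerj,odr] -> 9 lines: eryx xcop qonal xerj odr efj puz iezil wrf
Hunk 6: at line 4 remove [efj] add [bman] -> 9 lines: eryx xcop qonal xerj odr bman puz iezil wrf

Answer: eryx
xcop
qonal
xerj
odr
bman
puz
iezil
wrf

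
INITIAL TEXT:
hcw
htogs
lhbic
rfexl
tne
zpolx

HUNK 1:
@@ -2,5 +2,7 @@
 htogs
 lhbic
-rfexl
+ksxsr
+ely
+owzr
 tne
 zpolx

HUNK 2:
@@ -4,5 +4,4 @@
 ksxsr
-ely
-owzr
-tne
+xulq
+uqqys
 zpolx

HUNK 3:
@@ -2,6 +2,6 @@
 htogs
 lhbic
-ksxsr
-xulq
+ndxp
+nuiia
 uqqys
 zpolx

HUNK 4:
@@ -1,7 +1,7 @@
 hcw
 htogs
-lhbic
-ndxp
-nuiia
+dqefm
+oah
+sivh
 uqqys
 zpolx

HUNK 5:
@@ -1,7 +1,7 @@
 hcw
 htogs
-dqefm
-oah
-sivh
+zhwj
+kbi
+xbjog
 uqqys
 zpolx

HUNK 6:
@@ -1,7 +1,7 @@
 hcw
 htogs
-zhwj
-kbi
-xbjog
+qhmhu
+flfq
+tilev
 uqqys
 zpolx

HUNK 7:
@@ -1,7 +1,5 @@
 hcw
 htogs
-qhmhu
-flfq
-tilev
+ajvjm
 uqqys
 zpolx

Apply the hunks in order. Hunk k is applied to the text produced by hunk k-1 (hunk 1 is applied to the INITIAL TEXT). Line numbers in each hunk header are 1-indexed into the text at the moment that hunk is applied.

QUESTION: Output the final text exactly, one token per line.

Hunk 1: at line 2 remove [rfexl] add [ksxsr,ely,owzr] -> 8 lines: hcw htogs lhbic ksxsr ely owzr tne zpolx
Hunk 2: at line 4 remove [ely,owzr,tne] add [xulq,uqqys] -> 7 lines: hcw htogs lhbic ksxsr xulq uqqys zpolx
Hunk 3: at line 2 remove [ksxsr,xulq] add [ndxp,nuiia] -> 7 lines: hcw htogs lhbic ndxp nuiia uqqys zpolx
Hunk 4: at line 1 remove [lhbic,ndxp,nuiia] add [dqefm,oah,sivh] -> 7 lines: hcw htogs dqefm oah sivh uqqys zpolx
Hunk 5: at line 1 remove [dqefm,oah,sivh] add [zhwj,kbi,xbjog] -> 7 lines: hcw htogs zhwj kbi xbjog uqqys zpolx
Hunk 6: at line 1 remove [zhwj,kbi,xbjog] add [qhmhu,flfq,tilev] -> 7 lines: hcw htogs qhmhu flfq tilev uqqys zpolx
Hunk 7: at line 1 remove [qhmhu,flfq,tilev] add [ajvjm] -> 5 lines: hcw htogs ajvjm uqqys zpolx

Answer: hcw
htogs
ajvjm
uqqys
zpolx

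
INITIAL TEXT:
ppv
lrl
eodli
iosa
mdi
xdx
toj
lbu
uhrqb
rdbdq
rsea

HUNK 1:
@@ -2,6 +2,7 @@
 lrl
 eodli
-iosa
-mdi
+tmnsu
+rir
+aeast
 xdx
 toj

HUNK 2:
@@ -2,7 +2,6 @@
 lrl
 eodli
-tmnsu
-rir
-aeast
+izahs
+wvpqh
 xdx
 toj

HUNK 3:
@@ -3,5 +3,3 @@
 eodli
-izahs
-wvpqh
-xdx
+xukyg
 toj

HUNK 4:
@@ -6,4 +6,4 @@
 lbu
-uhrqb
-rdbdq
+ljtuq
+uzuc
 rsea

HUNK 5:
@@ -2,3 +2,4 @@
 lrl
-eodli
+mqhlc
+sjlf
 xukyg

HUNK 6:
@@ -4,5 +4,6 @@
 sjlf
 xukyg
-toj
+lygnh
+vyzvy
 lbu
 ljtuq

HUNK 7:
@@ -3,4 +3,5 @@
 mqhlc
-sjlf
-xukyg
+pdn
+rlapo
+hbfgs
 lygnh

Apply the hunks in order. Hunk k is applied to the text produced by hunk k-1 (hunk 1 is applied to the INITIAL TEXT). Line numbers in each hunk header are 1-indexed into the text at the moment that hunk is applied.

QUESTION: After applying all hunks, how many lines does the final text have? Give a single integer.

Answer: 12

Derivation:
Hunk 1: at line 2 remove [iosa,mdi] add [tmnsu,rir,aeast] -> 12 lines: ppv lrl eodli tmnsu rir aeast xdx toj lbu uhrqb rdbdq rsea
Hunk 2: at line 2 remove [tmnsu,rir,aeast] add [izahs,wvpqh] -> 11 lines: ppv lrl eodli izahs wvpqh xdx toj lbu uhrqb rdbdq rsea
Hunk 3: at line 3 remove [izahs,wvpqh,xdx] add [xukyg] -> 9 lines: ppv lrl eodli xukyg toj lbu uhrqb rdbdq rsea
Hunk 4: at line 6 remove [uhrqb,rdbdq] add [ljtuq,uzuc] -> 9 lines: ppv lrl eodli xukyg toj lbu ljtuq uzuc rsea
Hunk 5: at line 2 remove [eodli] add [mqhlc,sjlf] -> 10 lines: ppv lrl mqhlc sjlf xukyg toj lbu ljtuq uzuc rsea
Hunk 6: at line 4 remove [toj] add [lygnh,vyzvy] -> 11 lines: ppv lrl mqhlc sjlf xukyg lygnh vyzvy lbu ljtuq uzuc rsea
Hunk 7: at line 3 remove [sjlf,xukyg] add [pdn,rlapo,hbfgs] -> 12 lines: ppv lrl mqhlc pdn rlapo hbfgs lygnh vyzvy lbu ljtuq uzuc rsea
Final line count: 12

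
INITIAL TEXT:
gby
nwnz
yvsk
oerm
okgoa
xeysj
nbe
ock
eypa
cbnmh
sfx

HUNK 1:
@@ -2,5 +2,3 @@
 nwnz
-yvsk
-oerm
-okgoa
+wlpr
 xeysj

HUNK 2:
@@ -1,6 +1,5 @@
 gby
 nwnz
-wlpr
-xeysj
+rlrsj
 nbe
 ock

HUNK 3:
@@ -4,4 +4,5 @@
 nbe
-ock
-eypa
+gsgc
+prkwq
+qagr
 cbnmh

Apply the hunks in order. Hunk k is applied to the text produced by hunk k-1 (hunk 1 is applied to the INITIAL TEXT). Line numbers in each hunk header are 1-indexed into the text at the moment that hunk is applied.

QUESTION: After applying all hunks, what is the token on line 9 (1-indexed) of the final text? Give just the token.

Hunk 1: at line 2 remove [yvsk,oerm,okgoa] add [wlpr] -> 9 lines: gby nwnz wlpr xeysj nbe ock eypa cbnmh sfx
Hunk 2: at line 1 remove [wlpr,xeysj] add [rlrsj] -> 8 lines: gby nwnz rlrsj nbe ock eypa cbnmh sfx
Hunk 3: at line 4 remove [ock,eypa] add [gsgc,prkwq,qagr] -> 9 lines: gby nwnz rlrsj nbe gsgc prkwq qagr cbnmh sfx
Final line 9: sfx

Answer: sfx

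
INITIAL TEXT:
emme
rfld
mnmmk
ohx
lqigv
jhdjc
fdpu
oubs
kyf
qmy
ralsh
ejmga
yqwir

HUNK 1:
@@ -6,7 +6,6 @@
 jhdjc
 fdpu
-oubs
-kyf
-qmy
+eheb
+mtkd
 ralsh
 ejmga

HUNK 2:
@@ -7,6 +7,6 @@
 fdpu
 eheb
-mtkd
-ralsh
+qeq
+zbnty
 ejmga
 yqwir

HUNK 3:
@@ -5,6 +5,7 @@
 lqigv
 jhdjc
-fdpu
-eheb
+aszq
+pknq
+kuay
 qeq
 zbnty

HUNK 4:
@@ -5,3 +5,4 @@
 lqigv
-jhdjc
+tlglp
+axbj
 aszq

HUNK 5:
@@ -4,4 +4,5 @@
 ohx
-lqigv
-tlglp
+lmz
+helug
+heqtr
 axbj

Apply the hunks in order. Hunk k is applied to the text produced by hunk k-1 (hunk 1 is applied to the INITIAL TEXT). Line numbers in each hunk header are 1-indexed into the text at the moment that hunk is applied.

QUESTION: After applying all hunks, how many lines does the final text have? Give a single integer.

Answer: 15

Derivation:
Hunk 1: at line 6 remove [oubs,kyf,qmy] add [eheb,mtkd] -> 12 lines: emme rfld mnmmk ohx lqigv jhdjc fdpu eheb mtkd ralsh ejmga yqwir
Hunk 2: at line 7 remove [mtkd,ralsh] add [qeq,zbnty] -> 12 lines: emme rfld mnmmk ohx lqigv jhdjc fdpu eheb qeq zbnty ejmga yqwir
Hunk 3: at line 5 remove [fdpu,eheb] add [aszq,pknq,kuay] -> 13 lines: emme rfld mnmmk ohx lqigv jhdjc aszq pknq kuay qeq zbnty ejmga yqwir
Hunk 4: at line 5 remove [jhdjc] add [tlglp,axbj] -> 14 lines: emme rfld mnmmk ohx lqigv tlglp axbj aszq pknq kuay qeq zbnty ejmga yqwir
Hunk 5: at line 4 remove [lqigv,tlglp] add [lmz,helug,heqtr] -> 15 lines: emme rfld mnmmk ohx lmz helug heqtr axbj aszq pknq kuay qeq zbnty ejmga yqwir
Final line count: 15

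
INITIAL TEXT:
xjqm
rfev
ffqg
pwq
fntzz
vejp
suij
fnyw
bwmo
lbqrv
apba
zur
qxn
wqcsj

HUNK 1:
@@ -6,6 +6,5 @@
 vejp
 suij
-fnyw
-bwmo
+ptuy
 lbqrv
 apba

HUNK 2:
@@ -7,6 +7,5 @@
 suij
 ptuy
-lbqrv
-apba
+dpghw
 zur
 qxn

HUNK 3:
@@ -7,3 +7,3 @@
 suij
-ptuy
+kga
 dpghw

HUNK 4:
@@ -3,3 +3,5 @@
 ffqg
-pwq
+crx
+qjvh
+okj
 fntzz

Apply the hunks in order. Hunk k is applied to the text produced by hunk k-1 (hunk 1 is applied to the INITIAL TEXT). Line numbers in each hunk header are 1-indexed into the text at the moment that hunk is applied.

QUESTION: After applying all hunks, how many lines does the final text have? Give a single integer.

Answer: 14

Derivation:
Hunk 1: at line 6 remove [fnyw,bwmo] add [ptuy] -> 13 lines: xjqm rfev ffqg pwq fntzz vejp suij ptuy lbqrv apba zur qxn wqcsj
Hunk 2: at line 7 remove [lbqrv,apba] add [dpghw] -> 12 lines: xjqm rfev ffqg pwq fntzz vejp suij ptuy dpghw zur qxn wqcsj
Hunk 3: at line 7 remove [ptuy] add [kga] -> 12 lines: xjqm rfev ffqg pwq fntzz vejp suij kga dpghw zur qxn wqcsj
Hunk 4: at line 3 remove [pwq] add [crx,qjvh,okj] -> 14 lines: xjqm rfev ffqg crx qjvh okj fntzz vejp suij kga dpghw zur qxn wqcsj
Final line count: 14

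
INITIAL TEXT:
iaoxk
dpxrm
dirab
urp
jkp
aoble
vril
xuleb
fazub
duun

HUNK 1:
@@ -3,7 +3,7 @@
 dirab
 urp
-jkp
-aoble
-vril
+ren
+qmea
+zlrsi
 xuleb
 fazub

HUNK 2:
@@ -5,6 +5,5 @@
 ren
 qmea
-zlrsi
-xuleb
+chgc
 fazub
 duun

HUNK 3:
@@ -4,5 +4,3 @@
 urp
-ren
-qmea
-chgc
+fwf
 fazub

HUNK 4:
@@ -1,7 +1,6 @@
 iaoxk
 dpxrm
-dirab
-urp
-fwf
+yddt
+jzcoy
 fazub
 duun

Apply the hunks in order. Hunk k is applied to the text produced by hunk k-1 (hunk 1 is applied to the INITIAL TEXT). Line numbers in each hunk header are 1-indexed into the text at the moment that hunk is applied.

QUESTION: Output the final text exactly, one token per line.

Hunk 1: at line 3 remove [jkp,aoble,vril] add [ren,qmea,zlrsi] -> 10 lines: iaoxk dpxrm dirab urp ren qmea zlrsi xuleb fazub duun
Hunk 2: at line 5 remove [zlrsi,xuleb] add [chgc] -> 9 lines: iaoxk dpxrm dirab urp ren qmea chgc fazub duun
Hunk 3: at line 4 remove [ren,qmea,chgc] add [fwf] -> 7 lines: iaoxk dpxrm dirab urp fwf fazub duun
Hunk 4: at line 1 remove [dirab,urp,fwf] add [yddt,jzcoy] -> 6 lines: iaoxk dpxrm yddt jzcoy fazub duun

Answer: iaoxk
dpxrm
yddt
jzcoy
fazub
duun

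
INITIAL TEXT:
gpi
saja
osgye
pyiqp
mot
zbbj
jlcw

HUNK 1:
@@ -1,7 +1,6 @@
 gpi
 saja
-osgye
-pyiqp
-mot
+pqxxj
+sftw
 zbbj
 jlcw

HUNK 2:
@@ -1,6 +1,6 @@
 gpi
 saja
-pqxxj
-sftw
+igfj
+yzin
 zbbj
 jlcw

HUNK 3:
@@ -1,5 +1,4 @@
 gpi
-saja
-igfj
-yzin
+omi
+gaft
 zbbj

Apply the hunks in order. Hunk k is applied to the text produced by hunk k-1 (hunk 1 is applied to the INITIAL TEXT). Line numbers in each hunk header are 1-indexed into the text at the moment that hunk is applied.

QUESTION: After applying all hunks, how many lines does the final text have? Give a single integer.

Hunk 1: at line 1 remove [osgye,pyiqp,mot] add [pqxxj,sftw] -> 6 lines: gpi saja pqxxj sftw zbbj jlcw
Hunk 2: at line 1 remove [pqxxj,sftw] add [igfj,yzin] -> 6 lines: gpi saja igfj yzin zbbj jlcw
Hunk 3: at line 1 remove [saja,igfj,yzin] add [omi,gaft] -> 5 lines: gpi omi gaft zbbj jlcw
Final line count: 5

Answer: 5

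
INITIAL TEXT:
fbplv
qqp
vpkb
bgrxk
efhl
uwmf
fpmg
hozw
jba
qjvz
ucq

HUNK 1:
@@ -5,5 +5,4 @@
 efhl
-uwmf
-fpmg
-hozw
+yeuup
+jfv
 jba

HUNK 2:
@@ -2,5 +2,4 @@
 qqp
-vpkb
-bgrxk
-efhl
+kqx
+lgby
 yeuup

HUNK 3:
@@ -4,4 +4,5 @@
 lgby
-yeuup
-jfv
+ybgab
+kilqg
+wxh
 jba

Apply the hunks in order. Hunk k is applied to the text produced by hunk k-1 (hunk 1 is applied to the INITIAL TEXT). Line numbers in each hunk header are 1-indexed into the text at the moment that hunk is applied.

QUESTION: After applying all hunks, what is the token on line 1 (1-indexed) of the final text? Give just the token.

Answer: fbplv

Derivation:
Hunk 1: at line 5 remove [uwmf,fpmg,hozw] add [yeuup,jfv] -> 10 lines: fbplv qqp vpkb bgrxk efhl yeuup jfv jba qjvz ucq
Hunk 2: at line 2 remove [vpkb,bgrxk,efhl] add [kqx,lgby] -> 9 lines: fbplv qqp kqx lgby yeuup jfv jba qjvz ucq
Hunk 3: at line 4 remove [yeuup,jfv] add [ybgab,kilqg,wxh] -> 10 lines: fbplv qqp kqx lgby ybgab kilqg wxh jba qjvz ucq
Final line 1: fbplv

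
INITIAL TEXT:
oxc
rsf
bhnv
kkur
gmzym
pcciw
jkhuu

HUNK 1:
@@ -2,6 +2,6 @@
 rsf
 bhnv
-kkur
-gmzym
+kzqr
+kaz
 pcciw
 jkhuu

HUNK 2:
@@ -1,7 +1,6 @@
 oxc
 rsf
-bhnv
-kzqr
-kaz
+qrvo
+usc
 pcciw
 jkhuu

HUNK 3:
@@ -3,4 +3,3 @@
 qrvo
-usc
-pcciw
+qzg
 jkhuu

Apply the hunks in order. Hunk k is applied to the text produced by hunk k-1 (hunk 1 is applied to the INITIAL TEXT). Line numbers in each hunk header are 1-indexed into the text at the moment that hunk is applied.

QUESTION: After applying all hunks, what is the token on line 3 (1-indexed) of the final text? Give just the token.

Answer: qrvo

Derivation:
Hunk 1: at line 2 remove [kkur,gmzym] add [kzqr,kaz] -> 7 lines: oxc rsf bhnv kzqr kaz pcciw jkhuu
Hunk 2: at line 1 remove [bhnv,kzqr,kaz] add [qrvo,usc] -> 6 lines: oxc rsf qrvo usc pcciw jkhuu
Hunk 3: at line 3 remove [usc,pcciw] add [qzg] -> 5 lines: oxc rsf qrvo qzg jkhuu
Final line 3: qrvo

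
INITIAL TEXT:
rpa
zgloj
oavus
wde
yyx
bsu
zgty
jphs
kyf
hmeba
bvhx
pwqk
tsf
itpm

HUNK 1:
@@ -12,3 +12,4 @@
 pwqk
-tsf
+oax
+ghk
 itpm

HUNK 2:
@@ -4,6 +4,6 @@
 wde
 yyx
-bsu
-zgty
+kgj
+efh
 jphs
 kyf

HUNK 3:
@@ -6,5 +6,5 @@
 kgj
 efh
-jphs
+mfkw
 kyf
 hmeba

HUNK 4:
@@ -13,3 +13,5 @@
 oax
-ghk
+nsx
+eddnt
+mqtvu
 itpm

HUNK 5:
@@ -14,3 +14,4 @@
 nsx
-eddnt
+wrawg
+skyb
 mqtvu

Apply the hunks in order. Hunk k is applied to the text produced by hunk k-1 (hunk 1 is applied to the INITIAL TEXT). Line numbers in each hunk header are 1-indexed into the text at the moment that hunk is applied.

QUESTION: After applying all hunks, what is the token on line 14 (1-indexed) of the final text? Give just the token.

Answer: nsx

Derivation:
Hunk 1: at line 12 remove [tsf] add [oax,ghk] -> 15 lines: rpa zgloj oavus wde yyx bsu zgty jphs kyf hmeba bvhx pwqk oax ghk itpm
Hunk 2: at line 4 remove [bsu,zgty] add [kgj,efh] -> 15 lines: rpa zgloj oavus wde yyx kgj efh jphs kyf hmeba bvhx pwqk oax ghk itpm
Hunk 3: at line 6 remove [jphs] add [mfkw] -> 15 lines: rpa zgloj oavus wde yyx kgj efh mfkw kyf hmeba bvhx pwqk oax ghk itpm
Hunk 4: at line 13 remove [ghk] add [nsx,eddnt,mqtvu] -> 17 lines: rpa zgloj oavus wde yyx kgj efh mfkw kyf hmeba bvhx pwqk oax nsx eddnt mqtvu itpm
Hunk 5: at line 14 remove [eddnt] add [wrawg,skyb] -> 18 lines: rpa zgloj oavus wde yyx kgj efh mfkw kyf hmeba bvhx pwqk oax nsx wrawg skyb mqtvu itpm
Final line 14: nsx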